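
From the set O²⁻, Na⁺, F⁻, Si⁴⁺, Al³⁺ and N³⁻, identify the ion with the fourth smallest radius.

These species are isoelectronic with 10 electrons. The only difference is the number of protons: Si⁴⁺ (Z=14), Al³⁺ (Z=13), Na⁺ (Z=11), F⁻ (Z=9), O²⁻ (Z=8), N³⁻ (Z=7). The strongest nuclear pull (Si⁴⁺) gives the smallest ion.
Ordering: Si⁴⁺ < Al³⁺ < Na⁺ < F⁻ < O²⁻ < N³⁻. The fourth smallest is F⁻.

F⁻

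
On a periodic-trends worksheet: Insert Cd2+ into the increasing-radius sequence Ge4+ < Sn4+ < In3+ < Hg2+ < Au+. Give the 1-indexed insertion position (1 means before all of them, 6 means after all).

Electron counts and nuclear charges: Ge4+ (Z=32, 28 e⁻), Sn4+ (Z=50, 46 e⁻), In3+ (Z=49, 46 e⁻), Cd2+ (Z=48, 46 e⁻), Hg2+ (Z=80, 78 e⁻), Au+ (Z=79, 78 e⁻). Ge4+ < Sn4+ (same group, 1 shell fewer); Sn4+ < In3+ (isoelectronic, higher Z=50 is smaller); In3+ < Cd2+ (isoelectronic, higher Z=49 is smaller); Cd2+ < Hg2+ (same group, period 5 vs 6); Hg2+ < Au+ (both 78 e⁻, Z=80>79).
Merged order: Ge4+ < Sn4+ < In3+ < Cd2+ < Hg2+ < Au+ — Cd2+ is number 4.

4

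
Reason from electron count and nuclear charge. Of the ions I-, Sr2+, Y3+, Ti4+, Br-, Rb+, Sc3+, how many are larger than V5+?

First list Z and electron count for each: V5+ (Z=23, 18 e⁻), Ti4+ (Z=22, 18 e⁻), Sc3+ (Z=21, 18 e⁻), Y3+ (Z=39, 36 e⁻), Sr2+ (Z=38, 36 e⁻), Rb+ (Z=37, 36 e⁻), Br- (Z=35, 36 e⁻), I- (Z=53, 54 e⁻). V5+ < Ti4+ (isoelectronic, higher Z=23 is smaller); Ti4+ < Sc3+ (both 18 e⁻, Z=22>21); Sc3+ < Y3+ (same group, period 4 vs 5); Y3+ < Sr2+ (both 36 e⁻, Z=39>38); Sr2+ < Rb+ (isoelectronic, higher Z=38 is smaller); Rb+ < Br- (isoelectronic, higher Z=37 is smaller); Br- < I- (same group, 1 shell fewer).
Relative to V5+, the ions that are larger are Ti4+, Sc3+, Y3+, Sr2+, Rb+, Br-, I-. Count: 7.

7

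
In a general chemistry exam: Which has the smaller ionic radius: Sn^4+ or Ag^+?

Sn^4+

Each ion has 46 electrons. The ranking follows nuclear charge in reverse — greater Z gives a smaller radius. Sn^4+ (Z=50), Ag^+ (Z=47).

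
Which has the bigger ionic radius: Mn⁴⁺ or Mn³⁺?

These are all Mn ions. Removing more electrons (higher positive charge) pulls the remaining electrons in closer, so Mn⁴⁺ is smallest and Mn³⁺ is largest.

Mn³⁺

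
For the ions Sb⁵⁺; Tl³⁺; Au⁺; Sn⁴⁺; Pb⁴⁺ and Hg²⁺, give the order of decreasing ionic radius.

Au⁺ > Hg²⁺ > Tl³⁺ > Pb⁴⁺ > Sn⁴⁺ > Sb⁵⁺

Sb⁵⁺ (Z=51, 46 e⁻), Sn⁴⁺ (Z=50, 46 e⁻), Pb⁴⁺ (Z=82, 78 e⁻), Tl³⁺ (Z=81, 78 e⁻), Hg²⁺ (Z=80, 78 e⁻), Au⁺ (Z=79, 78 e⁻). Sb⁵⁺ < Sn⁴⁺ (both 46 e⁻, Z=51>50); Sn⁴⁺ < Pb⁴⁺ (same group, 1 shell fewer); Pb⁴⁺ < Tl³⁺ (both 78 e⁻, Z=82>81); Tl³⁺ < Hg²⁺ (both 78 e⁻, Z=81>80); Hg²⁺ < Au⁺ (isoelectronic, higher Z=80 is smaller).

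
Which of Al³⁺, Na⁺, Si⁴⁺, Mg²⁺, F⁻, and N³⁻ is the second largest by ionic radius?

Isoelectronic series (10 e⁻ each). Size is set by nuclear charge: more protons means a smaller ion. Si⁴⁺ (Z=14), Al³⁺ (Z=13), Mg²⁺ (Z=12), Na⁺ (Z=11), F⁻ (Z=9), N³⁻ (Z=7).
That gives Si⁴⁺ < Al³⁺ < Mg²⁺ < Na⁺ < F⁻ < N³⁻. From the largest end, number 2 is F⁻.

F⁻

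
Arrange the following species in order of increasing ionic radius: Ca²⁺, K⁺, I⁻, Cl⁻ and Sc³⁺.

Electron counts and nuclear charges: Sc³⁺ has 18 e⁻ (Z=21), Ca²⁺ has 18 e⁻ (Z=20), K⁺ has 18 e⁻ (Z=19), Cl⁻ has 18 e⁻ (Z=17), I⁻ has 54 e⁻ (Z=53). Sc³⁺ < Ca²⁺ (isoelectronic, higher Z=21 is smaller); Ca²⁺ < K⁺ (isoelectronic, higher Z=20 is smaller); K⁺ < Cl⁻ (both 18 e⁻, Z=19>17); Cl⁻ < I⁻ (same group, 2 shells fewer).

Sc³⁺ < Ca²⁺ < K⁺ < Cl⁻ < I⁻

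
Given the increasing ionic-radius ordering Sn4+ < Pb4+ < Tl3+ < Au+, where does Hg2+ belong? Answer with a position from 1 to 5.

4

Tabulating Z and e⁻: Sn4+: 46 e⁻, Z=50, Pb4+: 78 e⁻, Z=82, Tl3+: 78 e⁻, Z=81, Hg2+: 78 e⁻, Z=80, Au+: 78 e⁻, Z=79. Sn4+ < Pb4+ (same group, period 5 vs 6); Pb4+ < Tl3+ (isoelectronic, higher Z=82 is smaller); Tl3+ < Hg2+ (isoelectronic, higher Z=81 is smaller); Hg2+ < Au+ (isoelectronic, higher Z=80 is smaller).
The complete sequence is Sn4+ < Pb4+ < Tl3+ < Hg2+ < Au+. Hg2+ sits at position 4.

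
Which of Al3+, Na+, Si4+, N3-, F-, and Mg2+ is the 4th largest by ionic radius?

Mg2+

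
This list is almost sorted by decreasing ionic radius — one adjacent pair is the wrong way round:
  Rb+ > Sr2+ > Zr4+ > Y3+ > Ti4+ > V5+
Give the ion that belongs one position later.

Zr4+

Compare adjacent ions: they are isoelectronic (36 e⁻) and Zr has more protons than Y (40 vs 39), making Zr4+ smaller — yet in this decreasing list Zr4+ sits before Y3+. Nothing else is reversed, so Zr4+ should move one place to the right.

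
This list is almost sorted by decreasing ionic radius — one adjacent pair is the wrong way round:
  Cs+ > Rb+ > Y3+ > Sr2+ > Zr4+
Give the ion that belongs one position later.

Y3+

The pair Y3+, Sr2+ is the wrong way round — both have 36 electrons but Z(Y)=39 > Z(Sr)=38, so Y3+ should be the smaller of the two. All other adjacent pairs agree with periodic trends, so Y3+ is the misplaced ion.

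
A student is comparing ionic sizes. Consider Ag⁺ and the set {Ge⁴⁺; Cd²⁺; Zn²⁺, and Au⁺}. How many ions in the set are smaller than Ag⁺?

Electron counts and nuclear charges: Ge⁴⁺ has 28 e⁻ (Z=32), Zn²⁺ has 28 e⁻ (Z=30), Cd²⁺ has 46 e⁻ (Z=48), Ag⁺ has 46 e⁻ (Z=47), Au⁺ has 78 e⁻ (Z=79). Ge⁴⁺ < Zn²⁺ (isoelectronic, higher Z=32 is smaller); Zn²⁺ < Cd²⁺ (same group, period 4 vs 5); Cd²⁺ < Ag⁺ (both 46 e⁻, Z=48>47); Ag⁺ < Au⁺ (same group, period 5 vs 6).
Ordering all of them (including Ag⁺) by radius gives Ge⁴⁺ < Zn²⁺ < Cd²⁺ < Ag⁺ < Au⁺. So 3 are smaller.

3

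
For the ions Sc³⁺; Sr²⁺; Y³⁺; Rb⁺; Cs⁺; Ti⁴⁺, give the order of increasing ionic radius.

Work out protons and electrons: Ti⁴⁺ has 18 e⁻ (Z=22), Sc³⁺ has 18 e⁻ (Z=21), Y³⁺ has 36 e⁻ (Z=39), Sr²⁺ has 36 e⁻ (Z=38), Rb⁺ has 36 e⁻ (Z=37), Cs⁺ has 54 e⁻ (Z=55). Ti⁴⁺ < Sc³⁺ (isoelectronic, higher Z=22 is smaller); Sc³⁺ < Y³⁺ (same group, 1 shell fewer); Y³⁺ < Sr²⁺ (isoelectronic, higher Z=39 is smaller); Sr²⁺ < Rb⁺ (both 36 e⁻, Z=38>37); Rb⁺ < Cs⁺ (same group, 1 shell fewer).

Ti⁴⁺ < Sc³⁺ < Y³⁺ < Sr²⁺ < Rb⁺ < Cs⁺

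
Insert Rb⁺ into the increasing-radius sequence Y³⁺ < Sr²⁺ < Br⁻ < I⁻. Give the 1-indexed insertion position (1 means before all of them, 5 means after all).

3

Y³⁺ (Z=39, 36 e⁻), Sr²⁺ (Z=38, 36 e⁻), Rb⁺ (Z=37, 36 e⁻), Br⁻ (Z=35, 36 e⁻), I⁻ (Z=53, 54 e⁻). Y³⁺ < Sr²⁺ (isoelectronic, higher Z=39 is smaller); Sr²⁺ < Rb⁺ (isoelectronic, higher Z=38 is smaller); Rb⁺ < Br⁻ (isoelectronic, higher Z=37 is smaller); Br⁻ < I⁻ (same group, period 4 vs 5).
The complete sequence is Y³⁺ < Sr²⁺ < Rb⁺ < Br⁻ < I⁻. Rb⁺ sits at position 3.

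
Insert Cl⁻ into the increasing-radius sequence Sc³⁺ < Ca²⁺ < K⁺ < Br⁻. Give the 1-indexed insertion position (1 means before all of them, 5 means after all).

4

Electron counts and nuclear charges: Sc³⁺: 18 e⁻, Z=21, Ca²⁺: 18 e⁻, Z=20, K⁺: 18 e⁻, Z=19, Cl⁻: 18 e⁻, Z=17, Br⁻: 36 e⁻, Z=35. Sc³⁺ < Ca²⁺ (isoelectronic, higher Z=21 is smaller); Ca²⁺ < K⁺ (isoelectronic, higher Z=20 is smaller); K⁺ < Cl⁻ (both 18 e⁻, Z=19>17); Cl⁻ < Br⁻ (same group, 1 shell fewer).
Putting Cl⁻ in gives Sc³⁺ < Ca²⁺ < K⁺ < Cl⁻ < Br⁻; it lands at slot 4.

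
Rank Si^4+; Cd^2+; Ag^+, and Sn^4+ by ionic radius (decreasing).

First list Z and electron count for each: Si^4+ has 10 e⁻ (Z=14), Sn^4+ has 46 e⁻ (Z=50), Cd^2+ has 46 e⁻ (Z=48), Ag^+ has 46 e⁻ (Z=47). Si^4+ < Sn^4+ (same group, 2 shells fewer); Sn^4+ < Cd^2+ (both 46 e⁻, Z=50>48); Cd^2+ < Ag^+ (both 46 e⁻, Z=48>47).

Ag^+ > Cd^2+ > Sn^4+ > Si^4+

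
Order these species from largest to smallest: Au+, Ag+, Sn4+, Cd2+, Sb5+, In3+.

Tabulating Z and e⁻: Sb5+ has 46 e⁻ (Z=51), Sn4+ has 46 e⁻ (Z=50), In3+ has 46 e⁻ (Z=49), Cd2+ has 46 e⁻ (Z=48), Ag+ has 46 e⁻ (Z=47), Au+ has 78 e⁻ (Z=79). Sb5+ < Sn4+ (isoelectronic, higher Z=51 is smaller); Sn4+ < In3+ (isoelectronic, higher Z=50 is smaller); In3+ < Cd2+ (both 46 e⁻, Z=49>48); Cd2+ < Ag+ (isoelectronic, higher Z=48 is smaller); Ag+ < Au+ (same group, 1 shell fewer).

Au+ > Ag+ > Cd2+ > In3+ > Sn4+ > Sb5+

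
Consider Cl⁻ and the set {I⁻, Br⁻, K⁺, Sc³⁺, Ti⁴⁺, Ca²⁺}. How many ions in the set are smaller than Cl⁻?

4

Electron counts and nuclear charges: Ti⁴⁺ has 18 e⁻ (Z=22), Sc³⁺ has 18 e⁻ (Z=21), Ca²⁺ has 18 e⁻ (Z=20), K⁺ has 18 e⁻ (Z=19), Cl⁻ has 18 e⁻ (Z=17), Br⁻ has 36 e⁻ (Z=35), I⁻ has 54 e⁻ (Z=53). Ti⁴⁺ < Sc³⁺ (both 18 e⁻, Z=22>21); Sc³⁺ < Ca²⁺ (both 18 e⁻, Z=21>20); Ca²⁺ < K⁺ (isoelectronic, higher Z=20 is smaller); K⁺ < Cl⁻ (isoelectronic, higher Z=19 is smaller); Cl⁻ < Br⁻ (same group, period 3 vs 4); Br⁻ < I⁻ (same group, 1 shell fewer).
Overall: Ti⁴⁺ < Sc³⁺ < Ca²⁺ < K⁺ < Cl⁻ < Br⁻ < I⁻. Cl⁻ has 4 below it and 2 above. That's 4.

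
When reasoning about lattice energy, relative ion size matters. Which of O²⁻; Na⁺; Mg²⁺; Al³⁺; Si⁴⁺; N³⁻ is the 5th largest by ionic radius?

Al³⁺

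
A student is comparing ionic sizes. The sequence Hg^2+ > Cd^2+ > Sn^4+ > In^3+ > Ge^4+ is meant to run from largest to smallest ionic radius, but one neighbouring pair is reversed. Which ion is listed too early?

Check each adjacent pair. Sn^4+ and In^3+ are reversed: they are isoelectronic (46 e⁻) and Sn has more protons than In (50 vs 49), making Sn^4+ smaller. No other neighbouring pair contradicts the periodic trends, so Sn^4+ is the ion listed too early.

Sn^4+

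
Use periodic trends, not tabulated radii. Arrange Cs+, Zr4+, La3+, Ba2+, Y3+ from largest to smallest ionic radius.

First list Z and electron count for each: Zr4+: 36 e⁻, Z=40, Y3+: 36 e⁻, Z=39, La3+: 54 e⁻, Z=57, Ba2+: 54 e⁻, Z=56, Cs+: 54 e⁻, Z=55. Zr4+ < Y3+ (isoelectronic, higher Z=40 is smaller); Y3+ < La3+ (same group, 1 shell fewer); La3+ < Ba2+ (both 54 e⁻, Z=57>56); Ba2+ < Cs+ (isoelectronic, higher Z=56 is smaller).

Cs+ > Ba2+ > La3+ > Y3+ > Zr4+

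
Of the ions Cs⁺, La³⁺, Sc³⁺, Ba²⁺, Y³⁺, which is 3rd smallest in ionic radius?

Tabulating Z and e⁻: Sc³⁺ (Z=21, 18 e⁻), Y³⁺ (Z=39, 36 e⁻), La³⁺ (Z=57, 54 e⁻), Ba²⁺ (Z=56, 54 e⁻), Cs⁺ (Z=55, 54 e⁻). Sc³⁺ < Y³⁺ (same group, period 4 vs 5); Y³⁺ < La³⁺ (same group, period 5 vs 6); La³⁺ < Ba²⁺ (both 54 e⁻, Z=57>56); Ba²⁺ < Cs⁺ (isoelectronic, higher Z=56 is smaller).
So the order is Sc³⁺ < Y³⁺ < La³⁺ < Ba²⁺ < Cs⁺; the 3rd-smallest ion is La³⁺.

La³⁺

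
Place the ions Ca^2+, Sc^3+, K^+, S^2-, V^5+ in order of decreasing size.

Isoelectronic series (18 e⁻ each). Size is set by nuclear charge: more protons means a smaller ion. V^5+ (Z=23), Sc^3+ (Z=21), Ca^2+ (Z=20), K^+ (Z=19), S^2- (Z=16).

S^2- > K^+ > Ca^2+ > Sc^3+ > V^5+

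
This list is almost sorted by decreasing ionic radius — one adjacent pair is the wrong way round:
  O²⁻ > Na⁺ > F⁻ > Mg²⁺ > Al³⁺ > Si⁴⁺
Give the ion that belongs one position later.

The pair Na⁺, F⁻ is the wrong way round — Na⁺ and F⁻ share 10 electrons; the higher nuclear charge on Na (Z=11) contracts it more, so Na⁺ < F⁻. All other adjacent pairs agree with periodic trends, so Na⁺ is the misplaced ion.

Na⁺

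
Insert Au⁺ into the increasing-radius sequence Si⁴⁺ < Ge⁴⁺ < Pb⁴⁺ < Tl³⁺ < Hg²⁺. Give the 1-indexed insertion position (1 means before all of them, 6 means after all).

Si⁴⁺ (Z=14, 10 e⁻), Ge⁴⁺ (Z=32, 28 e⁻), Pb⁴⁺ (Z=82, 78 e⁻), Tl³⁺ (Z=81, 78 e⁻), Hg²⁺ (Z=80, 78 e⁻), Au⁺ (Z=79, 78 e⁻). Si⁴⁺ < Ge⁴⁺ (same group, period 3 vs 4); Ge⁴⁺ < Pb⁴⁺ (same group, period 4 vs 6); Pb⁴⁺ < Tl³⁺ (both 78 e⁻, Z=82>81); Tl³⁺ < Hg²⁺ (both 78 e⁻, Z=81>80); Hg²⁺ < Au⁺ (both 78 e⁻, Z=80>79).
With Au⁺ included the full order is Si⁴⁺ < Ge⁴⁺ < Pb⁴⁺ < Tl³⁺ < Hg²⁺ < Au⁺, so it takes position 6.

6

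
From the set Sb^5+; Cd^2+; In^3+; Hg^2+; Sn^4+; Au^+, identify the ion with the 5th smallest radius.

Hg^2+

Electron counts and nuclear charges: Sb^5+ (Z=51, 46 e⁻), Sn^4+ (Z=50, 46 e⁻), In^3+ (Z=49, 46 e⁻), Cd^2+ (Z=48, 46 e⁻), Hg^2+ (Z=80, 78 e⁻), Au^+ (Z=79, 78 e⁻). Sb^5+ < Sn^4+ (both 46 e⁻, Z=51>50); Sn^4+ < In^3+ (both 46 e⁻, Z=50>49); In^3+ < Cd^2+ (isoelectronic, higher Z=49 is smaller); Cd^2+ < Hg^2+ (same group, 1 shell fewer); Hg^2+ < Au^+ (both 78 e⁻, Z=80>79).
Full ascending order: Sb^5+ < Sn^4+ < In^3+ < Cd^2+ < Hg^2+ < Au^+. Counting from the smallest, position 5 is Hg^2+.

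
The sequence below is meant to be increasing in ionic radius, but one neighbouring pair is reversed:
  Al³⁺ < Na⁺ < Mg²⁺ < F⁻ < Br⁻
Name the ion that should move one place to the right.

The pair Na⁺, Mg²⁺ is the wrong way round — both have 10 electrons but Z(Mg)=12 > Z(Na)=11, so Mg²⁺ should be the smaller of the two. All other adjacent pairs agree with periodic trends, so Na⁺ is the misplaced ion.

Na⁺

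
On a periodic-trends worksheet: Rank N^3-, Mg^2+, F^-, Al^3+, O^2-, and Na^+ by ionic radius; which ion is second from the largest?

O^2-

These species are isoelectronic with 10 electrons. The only difference is the number of protons: Al^3+ (Z=13), Mg^2+ (Z=12), Na^+ (Z=11), F^- (Z=9), O^2- (Z=8), N^3- (Z=7). The strongest nuclear pull (Al^3+) gives the smallest ion.
So the order is Al^3+ < Mg^2+ < Na^+ < F^- < O^2- < N^3-; the 2nd-largest ion is O^2-.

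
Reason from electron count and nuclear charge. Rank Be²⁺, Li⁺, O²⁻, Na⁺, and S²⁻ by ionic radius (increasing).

First list Z and electron count for each: Be²⁺ has 2 e⁻ (Z=4), Li⁺ has 2 e⁻ (Z=3), Na⁺ has 10 e⁻ (Z=11), O²⁻ has 10 e⁻ (Z=8), S²⁻ has 18 e⁻ (Z=16). Be²⁺ < Li⁺ (both 2 e⁻, Z=4>3); Li⁺ < Na⁺ (same group, 1 shell fewer); Na⁺ < O²⁻ (both 10 e⁻, Z=11>8); O²⁻ < S²⁻ (same group, 1 shell fewer).

Be²⁺ < Li⁺ < Na⁺ < O²⁻ < S²⁻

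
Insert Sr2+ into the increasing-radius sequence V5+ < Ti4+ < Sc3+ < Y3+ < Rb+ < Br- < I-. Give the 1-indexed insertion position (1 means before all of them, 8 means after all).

5

First list Z and electron count for each: V5+: 18 e⁻, Z=23, Ti4+: 18 e⁻, Z=22, Sc3+: 18 e⁻, Z=21, Y3+: 36 e⁻, Z=39, Sr2+: 36 e⁻, Z=38, Rb+: 36 e⁻, Z=37, Br-: 36 e⁻, Z=35, I-: 54 e⁻, Z=53. V5+ < Ti4+ (isoelectronic, higher Z=23 is smaller); Ti4+ < Sc3+ (both 18 e⁻, Z=22>21); Sc3+ < Y3+ (same group, 1 shell fewer); Y3+ < Sr2+ (both 36 e⁻, Z=39>38); Sr2+ < Rb+ (both 36 e⁻, Z=38>37); Rb+ < Br- (both 36 e⁻, Z=37>35); Br- < I- (same group, period 4 vs 5).
Putting Sr2+ in gives V5+ < Ti4+ < Sc3+ < Y3+ < Sr2+ < Rb+ < Br- < I-; it lands at slot 5.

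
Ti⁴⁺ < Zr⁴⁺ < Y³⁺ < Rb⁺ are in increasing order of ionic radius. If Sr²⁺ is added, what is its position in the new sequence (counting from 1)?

4

First list Z and electron count for each: Ti⁴⁺ (Z=22, 18 e⁻), Zr⁴⁺ (Z=40, 36 e⁻), Y³⁺ (Z=39, 36 e⁻), Sr²⁺ (Z=38, 36 e⁻), Rb⁺ (Z=37, 36 e⁻). Ti⁴⁺ < Zr⁴⁺ (same group, period 4 vs 5); Zr⁴⁺ < Y³⁺ (both 36 e⁻, Z=40>39); Y³⁺ < Sr²⁺ (isoelectronic, higher Z=39 is smaller); Sr²⁺ < Rb⁺ (both 36 e⁻, Z=38>37).
Merged order: Ti⁴⁺ < Zr⁴⁺ < Y³⁺ < Sr²⁺ < Rb⁺ — Sr²⁺ is number 4.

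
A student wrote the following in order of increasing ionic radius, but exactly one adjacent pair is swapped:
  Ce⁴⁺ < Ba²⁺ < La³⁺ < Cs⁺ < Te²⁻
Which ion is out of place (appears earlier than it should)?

Compare adjacent ions: they are isoelectronic (54 e⁻) and La has more protons than Ba (57 vs 56), making La³⁺ smaller — yet in this increasing list Ba²⁺ sits before La³⁺. Nothing else is reversed, so Ba²⁺ should move one place to the right.

Ba²⁺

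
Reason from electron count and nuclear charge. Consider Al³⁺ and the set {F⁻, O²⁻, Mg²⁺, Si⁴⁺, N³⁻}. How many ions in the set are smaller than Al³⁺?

Each ion has 10 electrons. The ranking follows nuclear charge in reverse — greater Z gives a smaller radius. Si⁴⁺ (Z=14), Al³⁺ (Z=13), Mg²⁺ (Z=12), F⁻ (Z=9), O²⁻ (Z=8), N³⁻ (Z=7).
Ordering all of them (including Al³⁺) by radius gives Si⁴⁺ < Al³⁺ < Mg²⁺ < F⁻ < O²⁻ < N³⁻. So 1 is smaller.

1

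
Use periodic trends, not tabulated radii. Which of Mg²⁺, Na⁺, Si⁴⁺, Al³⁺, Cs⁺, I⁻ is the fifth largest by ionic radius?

Si⁴⁺: 10 e⁻, Z=14, Al³⁺: 10 e⁻, Z=13, Mg²⁺: 10 e⁻, Z=12, Na⁺: 10 e⁻, Z=11, Cs⁺: 54 e⁻, Z=55, I⁻: 54 e⁻, Z=53. Si⁴⁺ < Al³⁺ (isoelectronic, higher Z=14 is smaller); Al³⁺ < Mg²⁺ (both 10 e⁻, Z=13>12); Mg²⁺ < Na⁺ (both 10 e⁻, Z=12>11); Na⁺ < Cs⁺ (same group, period 3 vs 6); Cs⁺ < I⁻ (isoelectronic, higher Z=55 is smaller).
Full ascending order: Si⁴⁺ < Al³⁺ < Mg²⁺ < Na⁺ < Cs⁺ < I⁻. Counting from the largest, position 5 is Al³⁺.

Al³⁺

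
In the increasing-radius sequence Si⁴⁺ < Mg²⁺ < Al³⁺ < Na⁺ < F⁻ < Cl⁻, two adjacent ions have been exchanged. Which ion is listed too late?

The pair Mg²⁺, Al³⁺ is the wrong way round — Al³⁺ and Mg²⁺ share 10 electrons; the higher nuclear charge on Al (Z=13) contracts it more, so Al³⁺ < Mg²⁺. All other adjacent pairs agree with periodic trends, so Al³⁺ is the misplaced ion.

Al³⁺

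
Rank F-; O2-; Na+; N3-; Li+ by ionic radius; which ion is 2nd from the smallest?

Na+

Electron counts and nuclear charges: Li+ (Z=3, 2 e⁻), Na+ (Z=11, 10 e⁻), F- (Z=9, 10 e⁻), O2- (Z=8, 10 e⁻), N3- (Z=7, 10 e⁻). Li+ < Na+ (same group, period 2 vs 3); Na+ < F- (both 10 e⁻, Z=11>9); F- < O2- (isoelectronic, higher Z=9 is smaller); O2- < N3- (both 10 e⁻, Z=8>7).
That gives Li+ < Na+ < F- < O2- < N3-. From the smallest end, number 2 is Na+.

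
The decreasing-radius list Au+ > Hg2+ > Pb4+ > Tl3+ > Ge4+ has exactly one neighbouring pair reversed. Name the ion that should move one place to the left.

Compare adjacent ions: both have 78 electrons but Z(Pb)=82 > Z(Tl)=81, so Pb4+ should be the smaller of the two — yet in this decreasing list Pb4+ sits before Tl3+. Nothing else is reversed, so Tl3+ should move one place to the left.

Tl3+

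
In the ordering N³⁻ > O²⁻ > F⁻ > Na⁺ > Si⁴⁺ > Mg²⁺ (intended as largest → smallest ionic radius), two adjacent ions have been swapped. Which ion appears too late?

Mg²⁺

Compare adjacent ions: they are isoelectronic (10 e⁻) and Si has more protons than Mg (14 vs 12), making Si⁴⁺ smaller — yet in this decreasing list Si⁴⁺ sits before Mg²⁺. Nothing else is reversed, so Mg²⁺ should move one place to the left.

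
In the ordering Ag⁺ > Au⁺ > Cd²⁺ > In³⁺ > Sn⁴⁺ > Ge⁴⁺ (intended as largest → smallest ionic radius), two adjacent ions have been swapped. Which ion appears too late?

Au⁺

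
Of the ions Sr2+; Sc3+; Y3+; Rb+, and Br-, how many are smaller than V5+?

0

Work out protons and electrons: V5+ (Z=23, 18 e⁻), Sc3+ (Z=21, 18 e⁻), Y3+ (Z=39, 36 e⁻), Sr2+ (Z=38, 36 e⁻), Rb+ (Z=37, 36 e⁻), Br- (Z=35, 36 e⁻). V5+ < Sc3+ (isoelectronic, higher Z=23 is smaller); Sc3+ < Y3+ (same group, period 4 vs 5); Y3+ < Sr2+ (both 36 e⁻, Z=39>38); Sr2+ < Rb+ (both 36 e⁻, Z=38>37); Rb+ < Br- (both 36 e⁻, Z=37>35).
Overall: V5+ < Sc3+ < Y3+ < Sr2+ < Rb+ < Br-. V5+ has 0 below it and 5 above. Count: 0.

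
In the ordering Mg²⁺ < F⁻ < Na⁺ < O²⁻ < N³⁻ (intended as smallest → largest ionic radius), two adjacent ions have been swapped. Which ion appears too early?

F⁻

Compare adjacent ions: Na⁺ and F⁻ share 10 electrons; the higher nuclear charge on Na (Z=11) contracts it more, so Na⁺ < F⁻ — yet in this increasing list F⁻ sits before Na⁺. Nothing else is reversed, so F⁻ should move one place to the right.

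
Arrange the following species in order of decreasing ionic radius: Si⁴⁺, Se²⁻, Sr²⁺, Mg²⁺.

Electron counts and nuclear charges: Si⁴⁺: 10 e⁻, Z=14, Mg²⁺: 10 e⁻, Z=12, Sr²⁺: 36 e⁻, Z=38, Se²⁻: 36 e⁻, Z=34. Si⁴⁺ < Mg²⁺ (isoelectronic, higher Z=14 is smaller); Mg²⁺ < Sr²⁺ (same group, period 3 vs 5); Sr²⁺ < Se²⁻ (isoelectronic, higher Z=38 is smaller).

Se²⁻ > Sr²⁺ > Mg²⁺ > Si⁴⁺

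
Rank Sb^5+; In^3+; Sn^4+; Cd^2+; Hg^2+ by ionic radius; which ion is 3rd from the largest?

In^3+

Electron counts and nuclear charges: Sb^5+ (Z=51, 46 e⁻), Sn^4+ (Z=50, 46 e⁻), In^3+ (Z=49, 46 e⁻), Cd^2+ (Z=48, 46 e⁻), Hg^2+ (Z=80, 78 e⁻). Sb^5+ < Sn^4+ (isoelectronic, higher Z=51 is smaller); Sn^4+ < In^3+ (both 46 e⁻, Z=50>49); In^3+ < Cd^2+ (isoelectronic, higher Z=49 is smaller); Cd^2+ < Hg^2+ (same group, 1 shell fewer).
That gives Sb^5+ < Sn^4+ < In^3+ < Cd^2+ < Hg^2+. From the largest end, number 3 is In^3+.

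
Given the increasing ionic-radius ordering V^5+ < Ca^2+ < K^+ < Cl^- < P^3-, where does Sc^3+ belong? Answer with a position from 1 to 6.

2

Each ion has 18 electrons. The ranking follows nuclear charge in reverse — greater Z gives a smaller radius. V^5+ (Z=23), Sc^3+ (Z=21), Ca^2+ (Z=20), K^+ (Z=19), Cl^- (Z=17), P^3- (Z=15).
Merged order: V^5+ < Sc^3+ < Ca^2+ < K^+ < Cl^- < P^3- — Sc^3+ is number 2.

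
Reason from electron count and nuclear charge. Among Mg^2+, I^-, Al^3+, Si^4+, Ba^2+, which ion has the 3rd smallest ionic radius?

Electron counts and nuclear charges: Si^4+ has 10 e⁻ (Z=14), Al^3+ has 10 e⁻ (Z=13), Mg^2+ has 10 e⁻ (Z=12), Ba^2+ has 54 e⁻ (Z=56), I^- has 54 e⁻ (Z=53). Si^4+ < Al^3+ (isoelectronic, higher Z=14 is smaller); Al^3+ < Mg^2+ (both 10 e⁻, Z=13>12); Mg^2+ < Ba^2+ (same group, 3 shells fewer); Ba^2+ < I^- (isoelectronic, higher Z=56 is smaller).
So the order is Si^4+ < Al^3+ < Mg^2+ < Ba^2+ < I^-; the 3rd-smallest ion is Mg^2+.

Mg^2+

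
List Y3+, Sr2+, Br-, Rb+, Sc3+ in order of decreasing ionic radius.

Br- > Rb+ > Sr2+ > Y3+ > Sc3+

Work out protons and electrons: Sc3+: 18 e⁻, Z=21, Y3+: 36 e⁻, Z=39, Sr2+: 36 e⁻, Z=38, Rb+: 36 e⁻, Z=37, Br-: 36 e⁻, Z=35. Sc3+ < Y3+ (same group, period 4 vs 5); Y3+ < Sr2+ (both 36 e⁻, Z=39>38); Sr2+ < Rb+ (isoelectronic, higher Z=38 is smaller); Rb+ < Br- (isoelectronic, higher Z=37 is smaller).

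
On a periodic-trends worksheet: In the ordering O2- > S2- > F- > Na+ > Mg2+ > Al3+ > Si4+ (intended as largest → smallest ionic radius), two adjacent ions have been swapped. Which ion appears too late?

Scanning neighbour by neighbour, only O2-/S2- violates a trend: same group and charge — period 2 sits above period 3, so O2- is smaller. That makes S2- the one sitting a position late relative to where it belongs.

S2-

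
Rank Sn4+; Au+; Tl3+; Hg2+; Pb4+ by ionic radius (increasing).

Sn4+ < Pb4+ < Tl3+ < Hg2+ < Au+

Work out protons and electrons: Sn4+ has 46 e⁻ (Z=50), Pb4+ has 78 e⁻ (Z=82), Tl3+ has 78 e⁻ (Z=81), Hg2+ has 78 e⁻ (Z=80), Au+ has 78 e⁻ (Z=79). Sn4+ < Pb4+ (same group, 1 shell fewer); Pb4+ < Tl3+ (isoelectronic, higher Z=82 is smaller); Tl3+ < Hg2+ (both 78 e⁻, Z=81>80); Hg2+ < Au+ (both 78 e⁻, Z=80>79).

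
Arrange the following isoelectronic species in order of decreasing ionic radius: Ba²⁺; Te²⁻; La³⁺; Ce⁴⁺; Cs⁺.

Each ion has 54 electrons. The ranking follows nuclear charge in reverse — greater Z gives a smaller radius. Ce⁴⁺ (Z=58), La³⁺ (Z=57), Ba²⁺ (Z=56), Cs⁺ (Z=55), Te²⁻ (Z=52).

Te²⁻ > Cs⁺ > Ba²⁺ > La³⁺ > Ce⁴⁺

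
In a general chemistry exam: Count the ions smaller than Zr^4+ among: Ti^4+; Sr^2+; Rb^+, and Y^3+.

1

First list Z and electron count for each: Ti^4+ (Z=22, 18 e⁻), Zr^4+ (Z=40, 36 e⁻), Y^3+ (Z=39, 36 e⁻), Sr^2+ (Z=38, 36 e⁻), Rb^+ (Z=37, 36 e⁻). Ti^4+ < Zr^4+ (same group, period 4 vs 5); Zr^4+ < Y^3+ (isoelectronic, higher Z=40 is smaller); Y^3+ < Sr^2+ (both 36 e⁻, Z=39>38); Sr^2+ < Rb^+ (isoelectronic, higher Z=38 is smaller).
Overall: Ti^4+ < Zr^4+ < Y^3+ < Sr^2+ < Rb^+. Zr^4+ has 1 below it and 3 above. That's 1.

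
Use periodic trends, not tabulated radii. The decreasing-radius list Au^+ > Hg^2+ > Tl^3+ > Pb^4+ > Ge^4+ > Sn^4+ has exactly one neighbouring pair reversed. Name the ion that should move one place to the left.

Compare adjacent ions: Ge^4+ and Sn^4+ are in one column with the same charge; the lighter period-4 ion has one fewer shell and is smaller — yet in this decreasing list Ge^4+ sits before Sn^4+. Nothing else is reversed, so Sn^4+ should move one place to the left.

Sn^4+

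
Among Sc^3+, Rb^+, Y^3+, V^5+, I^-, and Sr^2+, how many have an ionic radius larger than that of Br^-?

1

Tabulating Z and e⁻: V^5+ has 18 e⁻ (Z=23), Sc^3+ has 18 e⁻ (Z=21), Y^3+ has 36 e⁻ (Z=39), Sr^2+ has 36 e⁻ (Z=38), Rb^+ has 36 e⁻ (Z=37), Br^- has 36 e⁻ (Z=35), I^- has 54 e⁻ (Z=53). V^5+ < Sc^3+ (both 18 e⁻, Z=23>21); Sc^3+ < Y^3+ (same group, 1 shell fewer); Y^3+ < Sr^2+ (isoelectronic, higher Z=39 is smaller); Sr^2+ < Rb^+ (both 36 e⁻, Z=38>37); Rb^+ < Br^- (both 36 e⁻, Z=37>35); Br^- < I^- (same group, period 4 vs 5).
Relative to Br^-, the ions that are larger are I^-. That's 1.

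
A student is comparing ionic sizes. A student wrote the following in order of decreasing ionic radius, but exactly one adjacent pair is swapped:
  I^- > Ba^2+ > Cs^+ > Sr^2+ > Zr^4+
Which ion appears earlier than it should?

Check each adjacent pair. Ba^2+ and Cs^+ are reversed: Ba^2+ and Cs^+ share 54 electrons; the higher nuclear charge on Ba (Z=56) contracts it more, so Ba^2+ < Cs^+. No other neighbouring pair contradicts the periodic trends, so Ba^2+ is the ion listed too early.

Ba^2+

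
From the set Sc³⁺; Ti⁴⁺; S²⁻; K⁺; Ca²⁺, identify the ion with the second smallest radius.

Each ion has 18 electrons. The ranking follows nuclear charge in reverse — greater Z gives a smaller radius. Ti⁴⁺ (Z=22), Sc³⁺ (Z=21), Ca²⁺ (Z=20), K⁺ (Z=19), S²⁻ (Z=16).
Ordering: Ti⁴⁺ < Sc³⁺ < Ca²⁺ < K⁺ < S²⁻. The second smallest is Sc³⁺.

Sc³⁺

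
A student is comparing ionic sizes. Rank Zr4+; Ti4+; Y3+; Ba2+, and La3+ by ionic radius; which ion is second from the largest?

La3+

Tabulating Z and e⁻: Ti4+ has 18 e⁻ (Z=22), Zr4+ has 36 e⁻ (Z=40), Y3+ has 36 e⁻ (Z=39), La3+ has 54 e⁻ (Z=57), Ba2+ has 54 e⁻ (Z=56). Ti4+ < Zr4+ (same group, 1 shell fewer); Zr4+ < Y3+ (both 36 e⁻, Z=40>39); Y3+ < La3+ (same group, 1 shell fewer); La3+ < Ba2+ (both 54 e⁻, Z=57>56).
Full ascending order: Ti4+ < Zr4+ < Y3+ < La3+ < Ba2+. Counting from the largest, position 2 is La3+.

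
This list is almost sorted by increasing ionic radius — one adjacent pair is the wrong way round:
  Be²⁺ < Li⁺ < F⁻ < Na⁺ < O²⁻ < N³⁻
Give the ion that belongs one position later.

Compare adjacent ions: they are isoelectronic (10 e⁻) and Na has more protons than F (11 vs 9), making Na⁺ smaller — yet in this increasing list F⁻ sits before Na⁺. Nothing else is reversed, so F⁻ should move one place to the right.

F⁻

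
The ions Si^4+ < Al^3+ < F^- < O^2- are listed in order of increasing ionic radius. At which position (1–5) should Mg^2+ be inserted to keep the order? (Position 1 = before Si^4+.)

3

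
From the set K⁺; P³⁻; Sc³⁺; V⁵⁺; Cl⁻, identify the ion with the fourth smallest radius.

These species are isoelectronic with 18 electrons. The only difference is the number of protons: V⁵⁺ (Z=23), Sc³⁺ (Z=21), K⁺ (Z=19), Cl⁻ (Z=17), P³⁻ (Z=15). The strongest nuclear pull (V⁵⁺) gives the smallest ion.
That gives V⁵⁺ < Sc³⁺ < K⁺ < Cl⁻ < P³⁻. From the smallest end, number 4 is Cl⁻.

Cl⁻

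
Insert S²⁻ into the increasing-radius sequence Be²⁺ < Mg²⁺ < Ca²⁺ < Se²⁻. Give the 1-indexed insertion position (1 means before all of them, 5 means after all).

Work out protons and electrons: Be²⁺: 2 e⁻, Z=4, Mg²⁺: 10 e⁻, Z=12, Ca²⁺: 18 e⁻, Z=20, S²⁻: 18 e⁻, Z=16, Se²⁻: 36 e⁻, Z=34. Be²⁺ < Mg²⁺ (same group, period 2 vs 3); Mg²⁺ < Ca²⁺ (same group, period 3 vs 4); Ca²⁺ < S²⁻ (isoelectronic, higher Z=20 is smaller); S²⁻ < Se²⁻ (same group, 1 shell fewer).
Putting S²⁻ in gives Be²⁺ < Mg²⁺ < Ca²⁺ < S²⁻ < Se²⁻; it lands at slot 4.

4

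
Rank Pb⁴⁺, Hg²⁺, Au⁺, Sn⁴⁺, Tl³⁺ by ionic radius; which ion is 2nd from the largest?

Sn⁴⁺ (Z=50, 46 e⁻), Pb⁴⁺ (Z=82, 78 e⁻), Tl³⁺ (Z=81, 78 e⁻), Hg²⁺ (Z=80, 78 e⁻), Au⁺ (Z=79, 78 e⁻). Sn⁴⁺ < Pb⁴⁺ (same group, 1 shell fewer); Pb⁴⁺ < Tl³⁺ (isoelectronic, higher Z=82 is smaller); Tl³⁺ < Hg²⁺ (both 78 e⁻, Z=81>80); Hg²⁺ < Au⁺ (isoelectronic, higher Z=80 is smaller).
That gives Sn⁴⁺ < Pb⁴⁺ < Tl³⁺ < Hg²⁺ < Au⁺. From the largest end, number 2 is Hg²⁺.

Hg²⁺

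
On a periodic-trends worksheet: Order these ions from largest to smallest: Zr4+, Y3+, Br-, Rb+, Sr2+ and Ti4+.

Br- > Rb+ > Sr2+ > Y3+ > Zr4+ > Ti4+

Ti4+: 18 e⁻, Z=22, Zr4+: 36 e⁻, Z=40, Y3+: 36 e⁻, Z=39, Sr2+: 36 e⁻, Z=38, Rb+: 36 e⁻, Z=37, Br-: 36 e⁻, Z=35. Ti4+ < Zr4+ (same group, 1 shell fewer); Zr4+ < Y3+ (both 36 e⁻, Z=40>39); Y3+ < Sr2+ (both 36 e⁻, Z=39>38); Sr2+ < Rb+ (isoelectronic, higher Z=38 is smaller); Rb+ < Br- (isoelectronic, higher Z=37 is smaller).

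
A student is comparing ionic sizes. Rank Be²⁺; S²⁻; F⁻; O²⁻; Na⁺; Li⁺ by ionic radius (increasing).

Be²⁺: 2 e⁻, Z=4, Li⁺: 2 e⁻, Z=3, Na⁺: 10 e⁻, Z=11, F⁻: 10 e⁻, Z=9, O²⁻: 10 e⁻, Z=8, S²⁻: 18 e⁻, Z=16. Be²⁺ < Li⁺ (isoelectronic, higher Z=4 is smaller); Li⁺ < Na⁺ (same group, period 2 vs 3); Na⁺ < F⁻ (isoelectronic, higher Z=11 is smaller); F⁻ < O²⁻ (isoelectronic, higher Z=9 is smaller); O²⁻ < S²⁻ (same group, period 2 vs 3).

Be²⁺ < Li⁺ < Na⁺ < F⁻ < O²⁻ < S²⁻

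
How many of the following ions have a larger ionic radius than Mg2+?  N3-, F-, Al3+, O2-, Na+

4

These species are isoelectronic with 10 electrons. The only difference is the number of protons: Al3+ (Z=13), Mg2+ (Z=12), Na+ (Z=11), F- (Z=9), O2- (Z=8), N3- (Z=7). The strongest nuclear pull (Al3+) gives the smallest ion.
Ordering all of them (including Mg2+) by radius gives Al3+ < Mg2+ < Na+ < F- < O2- < N3-. Count: 4.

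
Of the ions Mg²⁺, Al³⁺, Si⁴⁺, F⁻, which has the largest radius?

All of these have 10 electrons (isoelectronic). With the same electron cloud, the ion with the most protons pulls it in tightest. Nuclear charges: Si⁴⁺ (Z=14), Al³⁺ (Z=13), Mg²⁺ (Z=12), F⁻ (Z=9). Highest Z is smallest.

F⁻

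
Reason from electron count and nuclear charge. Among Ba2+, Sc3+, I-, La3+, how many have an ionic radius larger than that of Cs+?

1

First list Z and electron count for each: Sc3+: 18 e⁻, Z=21, La3+: 54 e⁻, Z=57, Ba2+: 54 e⁻, Z=56, Cs+: 54 e⁻, Z=55, I-: 54 e⁻, Z=53. Sc3+ < La3+ (same group, 2 shells fewer); La3+ < Ba2+ (both 54 e⁻, Z=57>56); Ba2+ < Cs+ (both 54 e⁻, Z=56>55); Cs+ < I- (isoelectronic, higher Z=55 is smaller).
Placing each against Cs+: smaller — Sc3+, La3+, Ba2+; larger — I-. That's 1.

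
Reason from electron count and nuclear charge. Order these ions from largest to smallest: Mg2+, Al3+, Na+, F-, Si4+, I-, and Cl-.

I- > Cl- > F- > Na+ > Mg2+ > Al3+ > Si4+

Electron counts and nuclear charges: Si4+ (Z=14, 10 e⁻), Al3+ (Z=13, 10 e⁻), Mg2+ (Z=12, 10 e⁻), Na+ (Z=11, 10 e⁻), F- (Z=9, 10 e⁻), Cl- (Z=17, 18 e⁻), I- (Z=53, 54 e⁻). Si4+ < Al3+ (isoelectronic, higher Z=14 is smaller); Al3+ < Mg2+ (both 10 e⁻, Z=13>12); Mg2+ < Na+ (isoelectronic, higher Z=12 is smaller); Na+ < F- (both 10 e⁻, Z=11>9); F- < Cl- (same group, period 2 vs 3); Cl- < I- (same group, 2 shells fewer).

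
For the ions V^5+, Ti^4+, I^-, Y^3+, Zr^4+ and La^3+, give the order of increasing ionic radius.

Electron counts and nuclear charges: V^5+ has 18 e⁻ (Z=23), Ti^4+ has 18 e⁻ (Z=22), Zr^4+ has 36 e⁻ (Z=40), Y^3+ has 36 e⁻ (Z=39), La^3+ has 54 e⁻ (Z=57), I^- has 54 e⁻ (Z=53). V^5+ < Ti^4+ (isoelectronic, higher Z=23 is smaller); Ti^4+ < Zr^4+ (same group, period 4 vs 5); Zr^4+ < Y^3+ (isoelectronic, higher Z=40 is smaller); Y^3+ < La^3+ (same group, 1 shell fewer); La^3+ < I^- (isoelectronic, higher Z=57 is smaller).

V^5+ < Ti^4+ < Zr^4+ < Y^3+ < La^3+ < I^-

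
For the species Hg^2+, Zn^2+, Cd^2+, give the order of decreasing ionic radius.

Hg^2+ > Cd^2+ > Zn^2+

These ions sit in one column with identical charge. Each step down the periodic table adds a principal shell, increasing the radius.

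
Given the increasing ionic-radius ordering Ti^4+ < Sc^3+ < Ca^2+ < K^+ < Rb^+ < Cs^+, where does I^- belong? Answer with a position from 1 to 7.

Work out protons and electrons: Ti^4+ (Z=22, 18 e⁻), Sc^3+ (Z=21, 18 e⁻), Ca^2+ (Z=20, 18 e⁻), K^+ (Z=19, 18 e⁻), Rb^+ (Z=37, 36 e⁻), Cs^+ (Z=55, 54 e⁻), I^- (Z=53, 54 e⁻). Ti^4+ < Sc^3+ (both 18 e⁻, Z=22>21); Sc^3+ < Ca^2+ (both 18 e⁻, Z=21>20); Ca^2+ < K^+ (both 18 e⁻, Z=20>19); K^+ < Rb^+ (same group, 1 shell fewer); Rb^+ < Cs^+ (same group, period 5 vs 6); Cs^+ < I^- (isoelectronic, higher Z=55 is smaller).
The complete sequence is Ti^4+ < Sc^3+ < Ca^2+ < K^+ < Rb^+ < Cs^+ < I^-. I^- sits at position 7.

7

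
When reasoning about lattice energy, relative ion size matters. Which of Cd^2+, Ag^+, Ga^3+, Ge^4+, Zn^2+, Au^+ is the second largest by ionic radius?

Ag^+

Electron counts and nuclear charges: Ge^4+: 28 e⁻, Z=32, Ga^3+: 28 e⁻, Z=31, Zn^2+: 28 e⁻, Z=30, Cd^2+: 46 e⁻, Z=48, Ag^+: 46 e⁻, Z=47, Au^+: 78 e⁻, Z=79. Ge^4+ < Ga^3+ (both 28 e⁻, Z=32>31); Ga^3+ < Zn^2+ (isoelectronic, higher Z=31 is smaller); Zn^2+ < Cd^2+ (same group, 1 shell fewer); Cd^2+ < Ag^+ (isoelectronic, higher Z=48 is smaller); Ag^+ < Au^+ (same group, 1 shell fewer).
That gives Ge^4+ < Ga^3+ < Zn^2+ < Cd^2+ < Ag^+ < Au^+. From the largest end, number 2 is Ag^+.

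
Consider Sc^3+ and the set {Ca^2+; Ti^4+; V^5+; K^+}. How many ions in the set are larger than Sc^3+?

2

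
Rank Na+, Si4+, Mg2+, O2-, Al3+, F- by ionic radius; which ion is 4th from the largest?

Mg2+

Each ion has 10 electrons. The ranking follows nuclear charge in reverse — greater Z gives a smaller radius. Si4+ (Z=14), Al3+ (Z=13), Mg2+ (Z=12), Na+ (Z=11), F- (Z=9), O2- (Z=8).
So the order is Si4+ < Al3+ < Mg2+ < Na+ < F- < O2-; the 4th-largest ion is Mg2+.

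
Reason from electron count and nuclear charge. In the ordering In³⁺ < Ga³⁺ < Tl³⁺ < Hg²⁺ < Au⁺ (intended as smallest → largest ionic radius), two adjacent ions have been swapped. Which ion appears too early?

Compare adjacent ions: same group and charge — period 4 sits above period 5, so Ga³⁺ is smaller — yet in this increasing list In³⁺ sits before Ga³⁺. Nothing else is reversed, so In³⁺ should move one place to the right.

In³⁺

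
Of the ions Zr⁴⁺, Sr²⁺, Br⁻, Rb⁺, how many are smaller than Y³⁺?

Isoelectronic series (36 e⁻ each). Size is set by nuclear charge: more protons means a smaller ion. Zr⁴⁺ (Z=40), Y³⁺ (Z=39), Sr²⁺ (Z=38), Rb⁺ (Z=37), Br⁻ (Z=35).
Overall: Zr⁴⁺ < Y³⁺ < Sr²⁺ < Rb⁺ < Br⁻. Y³⁺ has 1 below it and 3 above. That's 1.

1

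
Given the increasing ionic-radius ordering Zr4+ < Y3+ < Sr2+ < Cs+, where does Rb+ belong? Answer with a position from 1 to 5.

4

Work out protons and electrons: Zr4+: 36 e⁻, Z=40, Y3+: 36 e⁻, Z=39, Sr2+: 36 e⁻, Z=38, Rb+: 36 e⁻, Z=37, Cs+: 54 e⁻, Z=55. Zr4+ < Y3+ (isoelectronic, higher Z=40 is smaller); Y3+ < Sr2+ (isoelectronic, higher Z=39 is smaller); Sr2+ < Rb+ (isoelectronic, higher Z=38 is smaller); Rb+ < Cs+ (same group, 1 shell fewer).
Merged order: Zr4+ < Y3+ < Sr2+ < Rb+ < Cs+ — Rb+ is number 4.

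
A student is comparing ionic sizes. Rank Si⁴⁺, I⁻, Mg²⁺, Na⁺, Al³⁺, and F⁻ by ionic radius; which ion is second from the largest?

F⁻

Tabulating Z and e⁻: Si⁴⁺ has 10 e⁻ (Z=14), Al³⁺ has 10 e⁻ (Z=13), Mg²⁺ has 10 e⁻ (Z=12), Na⁺ has 10 e⁻ (Z=11), F⁻ has 10 e⁻ (Z=9), I⁻ has 54 e⁻ (Z=53). Si⁴⁺ < Al³⁺ (isoelectronic, higher Z=14 is smaller); Al³⁺ < Mg²⁺ (both 10 e⁻, Z=13>12); Mg²⁺ < Na⁺ (both 10 e⁻, Z=12>11); Na⁺ < F⁻ (isoelectronic, higher Z=11 is smaller); F⁻ < I⁻ (same group, 3 shells fewer).
That gives Si⁴⁺ < Al³⁺ < Mg²⁺ < Na⁺ < F⁻ < I⁻. From the largest end, number 2 is F⁻.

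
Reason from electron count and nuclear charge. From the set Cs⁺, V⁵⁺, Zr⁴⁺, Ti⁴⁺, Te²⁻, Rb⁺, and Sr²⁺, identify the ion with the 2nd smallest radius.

Ti⁴⁺

V⁵⁺ has 18 e⁻ (Z=23), Ti⁴⁺ has 18 e⁻ (Z=22), Zr⁴⁺ has 36 e⁻ (Z=40), Sr²⁺ has 36 e⁻ (Z=38), Rb⁺ has 36 e⁻ (Z=37), Cs⁺ has 54 e⁻ (Z=55), Te²⁻ has 54 e⁻ (Z=52). V⁵⁺ < Ti⁴⁺ (isoelectronic, higher Z=23 is smaller); Ti⁴⁺ < Zr⁴⁺ (same group, 1 shell fewer); Zr⁴⁺ < Sr²⁺ (isoelectronic, higher Z=40 is smaller); Sr²⁺ < Rb⁺ (isoelectronic, higher Z=38 is smaller); Rb⁺ < Cs⁺ (same group, period 5 vs 6); Cs⁺ < Te²⁻ (isoelectronic, higher Z=55 is smaller).
So the order is V⁵⁺ < Ti⁴⁺ < Zr⁴⁺ < Sr²⁺ < Rb⁺ < Cs⁺ < Te²⁻; the 2nd-smallest ion is Ti⁴⁺.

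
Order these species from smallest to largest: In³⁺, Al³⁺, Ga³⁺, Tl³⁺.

Al³⁺ < Ga³⁺ < In³⁺ < Tl³⁺

Same group, same charge. Going down the group adds an extra shell of electrons, so the ion gets larger: Al³⁺ is highest in the group and smallest.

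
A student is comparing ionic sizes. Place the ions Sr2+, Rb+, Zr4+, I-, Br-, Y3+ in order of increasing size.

Zr4+ < Y3+ < Sr2+ < Rb+ < Br- < I-

Work out protons and electrons: Zr4+ (Z=40, 36 e⁻), Y3+ (Z=39, 36 e⁻), Sr2+ (Z=38, 36 e⁻), Rb+ (Z=37, 36 e⁻), Br- (Z=35, 36 e⁻), I- (Z=53, 54 e⁻). Zr4+ < Y3+ (both 36 e⁻, Z=40>39); Y3+ < Sr2+ (isoelectronic, higher Z=39 is smaller); Sr2+ < Rb+ (isoelectronic, higher Z=38 is smaller); Rb+ < Br- (isoelectronic, higher Z=37 is smaller); Br- < I- (same group, 1 shell fewer).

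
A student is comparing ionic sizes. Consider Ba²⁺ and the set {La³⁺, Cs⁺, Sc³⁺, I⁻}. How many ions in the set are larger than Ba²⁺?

2

Sc³⁺ (Z=21, 18 e⁻), La³⁺ (Z=57, 54 e⁻), Ba²⁺ (Z=56, 54 e⁻), Cs⁺ (Z=55, 54 e⁻), I⁻ (Z=53, 54 e⁻). Sc³⁺ < La³⁺ (same group, 2 shells fewer); La³⁺ < Ba²⁺ (both 54 e⁻, Z=57>56); Ba²⁺ < Cs⁺ (isoelectronic, higher Z=56 is smaller); Cs⁺ < I⁻ (both 54 e⁻, Z=55>53).
Overall: Sc³⁺ < La³⁺ < Ba²⁺ < Cs⁺ < I⁻. Ba²⁺ has 2 below it and 2 above. That's 2.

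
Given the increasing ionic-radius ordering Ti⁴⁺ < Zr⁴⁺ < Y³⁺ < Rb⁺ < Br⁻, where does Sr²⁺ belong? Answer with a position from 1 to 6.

First list Z and electron count for each: Ti⁴⁺: 18 e⁻, Z=22, Zr⁴⁺: 36 e⁻, Z=40, Y³⁺: 36 e⁻, Z=39, Sr²⁺: 36 e⁻, Z=38, Rb⁺: 36 e⁻, Z=37, Br⁻: 36 e⁻, Z=35. Ti⁴⁺ < Zr⁴⁺ (same group, period 4 vs 5); Zr⁴⁺ < Y³⁺ (isoelectronic, higher Z=40 is smaller); Y³⁺ < Sr²⁺ (both 36 e⁻, Z=39>38); Sr²⁺ < Rb⁺ (both 36 e⁻, Z=38>37); Rb⁺ < Br⁻ (both 36 e⁻, Z=37>35).
Putting Sr²⁺ in gives Ti⁴⁺ < Zr⁴⁺ < Y³⁺ < Sr²⁺ < Rb⁺ < Br⁻; it lands at slot 4.

4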